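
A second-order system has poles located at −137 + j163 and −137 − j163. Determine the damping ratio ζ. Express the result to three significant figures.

ζ ≈ 0.643

|pole| = ω_n = √(137² + 163²) = 213 rad/s; ζ = cos θ = σ/ω_n = 0.643.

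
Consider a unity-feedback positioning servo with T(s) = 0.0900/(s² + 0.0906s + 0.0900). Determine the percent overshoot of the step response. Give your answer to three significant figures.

%OS ≈ 61.9%

Comparing the denominator to s² + 2ζω_n s + ω_n²: ω_n = √0.0900 = 0.300 rad/s, and 2ζω_n = 0.0906 so ζ = 0.0906/(2·0.300) = 0.151.
%OS = 100·exp(−πζ/√(1−ζ²)) = 61.9%.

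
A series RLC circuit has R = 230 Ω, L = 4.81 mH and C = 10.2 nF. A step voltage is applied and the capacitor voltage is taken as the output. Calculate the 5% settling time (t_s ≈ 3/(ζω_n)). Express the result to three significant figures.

t_s ≈ 0.000125 s

For a series RLC circuit (capacitor voltage as output), ω_n = 1/√(LC) = 1/√(4.81 mH · 10.2 nF) = 143000 rad/s.
ζ = (R/2)·√(C/L) = (230/2)·√(10.2 nF/4.81 mH) = 0.167.
t_s ≈ 3/(ζω_n) = 0.000125 s.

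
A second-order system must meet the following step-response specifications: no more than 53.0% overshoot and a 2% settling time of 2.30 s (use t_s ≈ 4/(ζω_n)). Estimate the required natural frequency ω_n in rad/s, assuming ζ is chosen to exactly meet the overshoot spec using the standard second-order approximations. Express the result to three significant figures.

ζ = −ln(OS)/√(π² + (ln OS)²). With OS = 0.530, ln OS = −0.6349 and ζ = 0.6349/3.205 = 0.198.
From t_s ≈ 4/(ζω_n): ω_n = 4/(ζ·t_s) = 4/(0.198·2.30) = 8.78 rad/s.

ω_n ≈ 8.78 rad/s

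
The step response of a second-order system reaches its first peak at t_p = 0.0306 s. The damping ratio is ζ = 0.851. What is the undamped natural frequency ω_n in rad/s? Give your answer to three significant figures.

Peak time t_p = π/ω_d, so ω_d = π/t_p = π/0.0306 = 103 rad/s.
ω_n = ω_d/√(1−ζ²) = 103/√0.276 = 195 rad/s.

ω_n ≈ 195 rad/s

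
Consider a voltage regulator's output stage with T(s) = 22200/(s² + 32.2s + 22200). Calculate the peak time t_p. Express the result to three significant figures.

Comparing the denominator to s² + 2ζω_n s + ω_n²: ω_n = √22200 = 149 rad/s, and 2ζω_n = 32.2 so ζ = 32.2/(2·149) = 0.108.
ω_d = ω_n√(1−ζ²) = 148 rad/s. Then t_p = π/ω_d = 0.0212 s.

t_p ≈ 0.0212 s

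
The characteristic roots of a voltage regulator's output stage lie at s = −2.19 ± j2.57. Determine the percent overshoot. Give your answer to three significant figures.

%OS ≈ 6.88%

The poles are at −σ ± jω_d with σ = 2.19 and ω_d = 2.57, so ω_n = √(σ²+ω_d²) = 3.38 rad/s and ζ = σ/ω_n = 0.649.
%OS = 100·exp(−πζ/√(1−ζ²)) = 6.88%.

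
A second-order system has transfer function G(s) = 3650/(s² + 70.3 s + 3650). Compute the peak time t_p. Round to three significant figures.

t_p ≈ 0.0639 s

Matching coefficients with s² + 2ζω_n s + ω_n² gives ω_n² = 3650 ⇒ ω_n = 60.4 rad/s, and ζ = 70.3/(2ω_n) = 0.582.
The damped frequency ω_d = ω_n√(1−ζ²) = 49.1 rad/s. Then t_p = π/ω_d = 0.0639 s.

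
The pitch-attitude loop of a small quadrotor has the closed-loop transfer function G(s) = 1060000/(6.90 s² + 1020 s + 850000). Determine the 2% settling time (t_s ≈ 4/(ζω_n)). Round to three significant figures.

t_s ≈ 0.0541 s

Dividing through by 6.90: denominator becomes s² + 147.8 s + 123200.
So ω_n = √123200 = 351 rad/s and ζ = 147.8/(2·351) = 0.211.
t_s ≈ 4/(ζω_n) = 0.0541 s.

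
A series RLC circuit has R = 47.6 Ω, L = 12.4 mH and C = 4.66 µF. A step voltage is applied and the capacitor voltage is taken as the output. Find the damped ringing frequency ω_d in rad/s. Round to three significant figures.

ω_d ≈ 3690 rad/s

For a series RLC circuit (capacitor voltage as output), ω_n = 1/√(LC) = 1/√(12.4 mH · 4.66 µF) = 4160 rad/s.
ζ = (R/2)·√(C/L) = (47.6/2)·√(4.66 µF/12.4 mH) = 0.461.
ω_d = 4160·√(1 − 0.461²) = 3690 rad/s.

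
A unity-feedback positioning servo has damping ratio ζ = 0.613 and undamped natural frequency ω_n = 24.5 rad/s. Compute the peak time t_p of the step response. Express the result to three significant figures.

t_p ≈ 0.162 s

The damped frequency is ω_d = ω_n√(1−ζ²) = 24.5·√(1−0.376) = 19.4 rad/s.
Peak time t_p = π/ω_d = π/19.4 = 0.162 s.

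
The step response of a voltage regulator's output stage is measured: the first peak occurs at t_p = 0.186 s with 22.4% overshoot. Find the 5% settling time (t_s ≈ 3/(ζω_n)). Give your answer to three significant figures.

From the overshoot, ζ = −ln(OS)/√(π²+ln²(OS)) = 0.430.
From t_p = π/ω_d, ω_d = π/0.186 = 16.9 rad/s, so ω_n = ω_d/√(1−ζ²) = 18.7 rad/s.
t_s ≈ 3/(ζω_n) = 3/(0.430·18.7) = 0.373 s.

t_s ≈ 0.373 s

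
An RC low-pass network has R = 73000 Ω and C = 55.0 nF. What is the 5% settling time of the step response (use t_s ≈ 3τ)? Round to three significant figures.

τ = RC = 73000 × 55.0 nF = 0.00402 s.
t_s ≈ 3τ = 0.0120 s.

t_s ≈ 0.0120 s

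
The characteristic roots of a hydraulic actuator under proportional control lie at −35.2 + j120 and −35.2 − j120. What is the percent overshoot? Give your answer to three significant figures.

%OS ≈ 39.8%

|pole| = ω_n = √(35.2² + 120²) = 125 rad/s; ζ = cos θ = σ/ω_n = 0.281.
Overshoot: exp(−π·0.281/√(1−0.281²)) = 0.398, i.e. 39.8%.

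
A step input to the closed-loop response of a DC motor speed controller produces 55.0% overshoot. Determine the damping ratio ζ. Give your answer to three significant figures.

ζ = −ln(OS)/√(π² + (ln OS)²). With OS = 0.550, ln OS = −0.5978 and ζ = 0.5978/3.198 = 0.187.

ζ ≈ 0.187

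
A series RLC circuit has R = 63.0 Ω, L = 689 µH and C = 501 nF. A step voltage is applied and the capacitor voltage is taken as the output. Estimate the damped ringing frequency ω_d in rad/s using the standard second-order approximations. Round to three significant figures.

For a series RLC circuit (capacitor voltage as output), ω_n = 1/√(LC) = 1/√(689 µH · 501 nF) = 53800 rad/s.
ζ = (R/2)·√(C/L) = (63.0/2)·√(501 nF/689 µH) = 0.849.
The damped frequency ω_d = ω_n√(1−ζ²) = 28400 rad/s.

ω_d ≈ 28400 rad/s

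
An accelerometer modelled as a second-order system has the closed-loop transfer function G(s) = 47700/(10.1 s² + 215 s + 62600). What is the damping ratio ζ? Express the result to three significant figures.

ζ ≈ 0.135

Dividing through by 10.1: denominator becomes s² + 21.29 s + 6198.
So ω_n = √6198 = 78.7 rad/s and ζ = 21.29/(2·78.7) = 0.135.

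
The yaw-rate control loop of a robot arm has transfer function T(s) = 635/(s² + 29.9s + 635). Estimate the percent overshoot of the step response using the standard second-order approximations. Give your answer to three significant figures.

%OS ≈ 9.87%

Comparing the denominator to s² + 2ζω_n s + ω_n²: ω_n = √635 = 25.2 rad/s, and 2ζω_n = 29.9 so ζ = 29.9/(2·25.2) = 0.593.
%OS = 100 e^{−πζ/√(1−ζ²)} with ζ = 0.593 gives 9.87%.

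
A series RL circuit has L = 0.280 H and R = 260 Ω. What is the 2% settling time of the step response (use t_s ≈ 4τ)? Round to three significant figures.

t_s ≈ 0.00431 s

τ = L/R = 0.280/260 = 0.00108 s.
t_s ≈ 4τ = 0.00431 s.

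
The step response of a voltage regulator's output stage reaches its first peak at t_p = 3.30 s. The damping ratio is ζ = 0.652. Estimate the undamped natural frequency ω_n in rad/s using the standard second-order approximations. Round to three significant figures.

ω_n ≈ 1.26 rad/s

Peak time t_p = π/ω_d, so ω_d = π/t_p = π/3.30 = 0.952 rad/s.
ω_n = ω_d/√(1−ζ²) = 0.952/√0.575 = 1.26 rad/s.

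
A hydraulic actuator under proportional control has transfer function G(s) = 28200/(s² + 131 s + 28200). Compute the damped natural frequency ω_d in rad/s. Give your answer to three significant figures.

ω_d ≈ 155 rad/s

Comparing the denominator to s² + 2ζω_n s + ω_n²: ω_n = √28200 = 168 rad/s, and 2ζω_n = 131 so ζ = 131/(2·168) = 0.390.
ω_d = ω_n√(1−ζ²) = 155 rad/s.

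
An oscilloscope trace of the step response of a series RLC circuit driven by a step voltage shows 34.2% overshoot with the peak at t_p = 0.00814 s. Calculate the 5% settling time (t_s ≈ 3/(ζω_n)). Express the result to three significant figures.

From the overshoot, ζ = −ln(OS)/√(π²+ln²(OS)) = 0.323.
From t_p = π/ω_d, ω_d = π/0.00814 = 386 rad/s, so ω_n = ω_d/√(1−ζ²) = 408 rad/s.
t_s ≈ 3/(ζω_n) = 3/(0.323·408) = 0.0228 s.

t_s ≈ 0.0228 s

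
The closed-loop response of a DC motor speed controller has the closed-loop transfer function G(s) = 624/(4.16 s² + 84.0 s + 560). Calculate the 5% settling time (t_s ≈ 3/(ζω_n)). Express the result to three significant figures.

Dividing through by 4.16: denominator becomes s² + 20.19 s + 134.6.
So ω_n = √134.6 = 11.6 rad/s and ζ = 20.19/(2·11.6) = 0.870.
t_s ≈ 3/(ζω_n) = 0.297 s.

t_s ≈ 0.297 s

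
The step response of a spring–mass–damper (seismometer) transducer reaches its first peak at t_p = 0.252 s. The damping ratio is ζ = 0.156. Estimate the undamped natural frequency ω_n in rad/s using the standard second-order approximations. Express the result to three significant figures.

ω_n ≈ 12.6 rad/s

Peak time t_p = π/ω_d, so ω_d = π/t_p = π/0.252 = 12.5 rad/s.
ω_n = ω_d/√(1−ζ²) = 12.5/√0.976 = 12.6 rad/s.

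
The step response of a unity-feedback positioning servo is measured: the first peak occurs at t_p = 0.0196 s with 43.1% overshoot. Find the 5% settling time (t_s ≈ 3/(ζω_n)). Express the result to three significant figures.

t_s ≈ 0.0699 s

ζ from %OS: ζ = |ln 0.431|/√(π²+ln²0.431) = 0.259.
t_p = π/ω_d ⇒ ω_d = 160 rad/s; then ω_n = ω_d/√(1−ζ²) = 166 rad/s.
t_s ≈ 3/(ζω_n) = 3/(0.259·166) = 0.0699 s.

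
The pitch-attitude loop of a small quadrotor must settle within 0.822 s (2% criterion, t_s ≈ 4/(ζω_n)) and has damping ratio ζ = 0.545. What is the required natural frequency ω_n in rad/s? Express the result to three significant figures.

Rearranging t_s ≈ 4/(ζω_n) gives ω_n = 4/(ζ·t_s) = 4/(0.545 × 0.822) = 8.93 rad/s.

ω_n ≈ 8.93 rad/s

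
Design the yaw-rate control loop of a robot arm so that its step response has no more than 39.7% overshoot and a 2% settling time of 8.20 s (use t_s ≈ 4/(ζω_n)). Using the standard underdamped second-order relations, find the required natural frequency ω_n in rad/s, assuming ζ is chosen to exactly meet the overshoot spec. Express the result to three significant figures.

ω_n ≈ 1.73 rad/s

ζ = −ln(OS)/√(π² + (ln OS)²). With OS = 0.397, ln OS = −0.9238 and ζ = 0.9238/3.275 = 0.282.
From t_s ≈ 4/(ζω_n): ω_n = 4/(ζ·t_s) = 4/(0.282·8.20) = 1.73 rad/s.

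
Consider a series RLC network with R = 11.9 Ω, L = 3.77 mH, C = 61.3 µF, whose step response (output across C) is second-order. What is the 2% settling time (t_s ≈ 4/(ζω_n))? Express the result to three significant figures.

For a series RLC circuit (capacitor voltage as output), ω_n = 1/√(LC) = 1/√(3.77 mH · 61.3 µF) = 2080 rad/s.
ζ = (R/2)·√(C/L) = (11.9/2)·√(61.3 µF/3.77 mH) = 0.759.
t_s ≈ 4/(ζω_n) = 0.00253 s.

t_s ≈ 0.00253 s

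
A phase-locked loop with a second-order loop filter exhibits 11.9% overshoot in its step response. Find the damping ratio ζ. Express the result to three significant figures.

ζ ≈ 0.561

Inverting the overshoot relation: ζ = |ln 0.119|/√(π² + ln²0.119) = 0.561.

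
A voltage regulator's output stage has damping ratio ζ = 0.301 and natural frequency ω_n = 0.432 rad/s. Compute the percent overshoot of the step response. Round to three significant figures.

For an underdamped second-order system, %OS = 100·exp(−πζ/√(1−ζ²)).
πζ/√(1−ζ²) = π·0.301/√(1−0.0906) = 0.9916, so %OS = 100·e^(−0.9916) = 37.1%.

%OS ≈ 37.1%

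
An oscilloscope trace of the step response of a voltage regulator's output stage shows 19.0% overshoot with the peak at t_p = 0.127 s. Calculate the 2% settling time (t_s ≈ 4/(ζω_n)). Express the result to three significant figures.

t_s ≈ 0.306 s

The overshoot fixes ζ = −ln(OS)/√(π²+ln²(OS)) = 0.467.
t_p = π/ω_d ⇒ ω_d = 24.7 rad/s; then ω_n = ω_d/√(1−ζ²) = 28.0 rad/s.
t_s ≈ 4/(ζω_n) = 4/(0.467·28.0) = 0.306 s.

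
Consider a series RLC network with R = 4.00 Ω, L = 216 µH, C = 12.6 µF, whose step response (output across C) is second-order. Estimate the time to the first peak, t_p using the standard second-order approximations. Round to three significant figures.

For a series RLC circuit (capacitor voltage as output), ω_n = 1/√(LC) = 1/√(216 µH · 12.6 µF) = 19200 rad/s.
ζ = (R/2)·√(C/L) = (4.00/2)·√(12.6 µF/216 µH) = 0.483.
ω_d = ω_n√(1−ζ²) = 16800 rad/s. t_p = π/ω_d = 0.000187 s.

t_p ≈ 0.000187 s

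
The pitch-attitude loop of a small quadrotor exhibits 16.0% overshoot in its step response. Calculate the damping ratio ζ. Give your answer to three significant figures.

Inverting the overshoot relation: ζ = |ln 0.160|/√(π² + ln²0.160) = 0.504.

ζ ≈ 0.504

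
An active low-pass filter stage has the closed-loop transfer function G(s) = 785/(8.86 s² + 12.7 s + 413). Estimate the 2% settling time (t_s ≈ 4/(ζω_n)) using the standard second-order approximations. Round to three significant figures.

t_s ≈ 5.58 s

Dividing through by 8.86: denominator becomes s² + 1.433 s + 46.61.
So ω_n = √46.61 = 6.83 rad/s and ζ = 1.433/(2·6.83) = 0.105.
t_s ≈ 4/(ζω_n) = 5.58 s.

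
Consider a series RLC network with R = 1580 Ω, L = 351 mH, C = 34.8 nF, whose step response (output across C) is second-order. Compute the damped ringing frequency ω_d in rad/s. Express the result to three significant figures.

For a series RLC circuit (capacitor voltage as output), ω_n = 1/√(LC) = 1/√(351 mH · 34.8 nF) = 9050 rad/s.
ζ = (R/2)·√(C/L) = (1580/2)·√(34.8 nF/351 mH) = 0.249.
ω_d = 9050·√(1 − 0.249²) = 8760 rad/s.

ω_d ≈ 8760 rad/s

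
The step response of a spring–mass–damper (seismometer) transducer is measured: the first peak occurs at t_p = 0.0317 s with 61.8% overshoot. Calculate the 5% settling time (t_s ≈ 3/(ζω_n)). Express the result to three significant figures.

t_s ≈ 0.198 s

ζ from %OS: ζ = |ln 0.618|/√(π²+ln²0.618) = 0.151.
t_p = π/ω_d ⇒ ω_d = 99.1 rad/s; then ω_n = ω_d/√(1−ζ²) = 100 rad/s.
t_s ≈ 3/(ζω_n) = 3/(0.151·100) = 0.198 s.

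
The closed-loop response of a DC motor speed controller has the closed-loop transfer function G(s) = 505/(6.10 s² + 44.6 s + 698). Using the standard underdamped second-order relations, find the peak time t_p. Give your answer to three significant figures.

Dividing through by 6.10: denominator becomes s² + 7.311 s + 114.4.
So ω_n = √114.4 = 10.7 rad/s and ζ = 7.311/(2·10.7) = 0.342.
ω_d = ω_n√(1−ζ²) = 10.1 rad/s. t_p = π/ω_d = 0.313 s.

t_p ≈ 0.313 s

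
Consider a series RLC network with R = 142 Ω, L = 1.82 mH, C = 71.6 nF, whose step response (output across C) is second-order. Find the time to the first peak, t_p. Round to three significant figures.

For a series RLC circuit (capacitor voltage as output), ω_n = 1/√(LC) = 1/√(1.82 mH · 71.6 nF) = 87600 rad/s.
ζ = (R/2)·√(C/L) = (142/2)·√(71.6 nF/1.82 mH) = 0.445.
ω_d = 87600·√(1 − 0.445²) = 78400 rad/s. t_p = π/ω_d = 0.0000401 s.

t_p ≈ 0.0000401 s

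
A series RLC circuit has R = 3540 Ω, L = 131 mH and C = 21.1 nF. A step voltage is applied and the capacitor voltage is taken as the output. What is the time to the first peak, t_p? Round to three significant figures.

For a series RLC circuit (capacitor voltage as output), ω_n = 1/√(LC) = 1/√(131 mH · 21.1 nF) = 19000 rad/s.
ζ = (R/2)·√(C/L) = (3540/2)·√(21.1 nF/131 mH) = 0.710.
The damped frequency ω_d = ω_n√(1−ζ²) = 13400 rad/s. t_p = π/ω_d = 0.000235 s.

t_p ≈ 0.000235 s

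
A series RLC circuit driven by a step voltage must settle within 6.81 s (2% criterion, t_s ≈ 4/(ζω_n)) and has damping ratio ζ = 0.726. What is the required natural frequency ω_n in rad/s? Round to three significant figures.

Rearranging t_s ≈ 4/(ζω_n) gives ω_n = 4/(ζ·t_s) = 4/(0.726 × 6.81) = 0.809 rad/s.

ω_n ≈ 0.809 rad/s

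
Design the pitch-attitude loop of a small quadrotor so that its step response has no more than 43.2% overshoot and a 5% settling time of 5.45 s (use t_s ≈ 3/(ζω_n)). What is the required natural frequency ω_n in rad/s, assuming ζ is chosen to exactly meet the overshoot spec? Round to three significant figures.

ω_n ≈ 2.13 rad/s

Inverting the overshoot relation: ζ = |ln 0.432|/√(π² + ln²0.432) = 0.258.
From t_s ≈ 3/(ζω_n): ω_n = 3/(ζ·t_s) = 3/(0.258·5.45) = 2.13 rad/s.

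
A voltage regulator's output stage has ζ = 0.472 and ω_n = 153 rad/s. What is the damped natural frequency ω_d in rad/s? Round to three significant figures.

ω_d ≈ 135 rad/s

ω_d = ω_n√(1−ζ²) = 153·√0.777 = 135 rad/s.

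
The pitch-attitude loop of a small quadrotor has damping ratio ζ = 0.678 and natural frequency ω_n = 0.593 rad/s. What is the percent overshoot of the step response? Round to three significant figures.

For an underdamped second-order system, %OS = 100·exp(−πζ/√(1−ζ²)).
πζ/√(1−ζ²) = π·0.678/√(1−0.460) = 2.898, so %OS = 100·e^(−2.898) = 5.51%.

%OS ≈ 5.51%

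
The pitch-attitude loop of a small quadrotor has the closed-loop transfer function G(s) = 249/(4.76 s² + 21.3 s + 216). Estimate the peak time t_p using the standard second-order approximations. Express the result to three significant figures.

t_p ≈ 0.494 s

Dividing through by 4.76: denominator becomes s² + 4.475 s + 45.38.
So ω_n = √45.38 = 6.74 rad/s and ζ = 4.475/(2·6.74) = 0.332.
The damped frequency ω_d = ω_n√(1−ζ²) = 6.35 rad/s. t_p = π/ω_d = 0.494 s.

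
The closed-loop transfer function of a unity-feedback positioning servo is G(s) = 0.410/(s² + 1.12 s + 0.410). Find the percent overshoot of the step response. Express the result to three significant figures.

Comparing the denominator to s² + 2ζω_n s + ω_n²: ω_n = √0.410 = 0.640 rad/s, and 2ζω_n = 1.12 so ζ = 1.12/(2·0.640) = 0.875.
Overshoot: exp(−π·0.875/√(1−0.875²)) = 0.00346, i.e. 0.346%.

%OS ≈ 0.346%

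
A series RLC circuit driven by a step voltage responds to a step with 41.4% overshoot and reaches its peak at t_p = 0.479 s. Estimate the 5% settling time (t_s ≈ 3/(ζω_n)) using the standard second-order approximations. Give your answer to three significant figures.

ζ from %OS: ζ = |ln 0.414|/√(π²+ln²0.414) = 0.270.
From t_p = π/ω_d, ω_d = π/0.479 = 6.56 rad/s, so ω_n = ω_d/√(1−ζ²) = 6.81 rad/s.
t_s ≈ 3/(ζω_n) = 3/(0.270·6.81) = 1.63 s.

t_s ≈ 1.63 s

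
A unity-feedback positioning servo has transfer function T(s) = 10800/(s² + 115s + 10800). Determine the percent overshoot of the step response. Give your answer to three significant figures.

Comparing the denominator to s² + 2ζω_n s + ω_n²: ω_n = √10800 = 104 rad/s, and 2ζω_n = 115 so ζ = 115/(2·104) = 0.553.
Overshoot: exp(−π·0.553/√(1−0.553²)) = 0.124, i.e. 12.4%.

%OS ≈ 12.4%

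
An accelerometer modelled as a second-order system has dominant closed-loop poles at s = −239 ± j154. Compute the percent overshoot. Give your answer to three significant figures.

%OS ≈ 0.763%

|pole| = ω_n = √(239² + 154²) = 284 rad/s; ζ = cos θ = σ/ω_n = 0.841.
%OS = 100 e^{−πζ/√(1−ζ²)} with ζ = 0.841 gives 0.763%.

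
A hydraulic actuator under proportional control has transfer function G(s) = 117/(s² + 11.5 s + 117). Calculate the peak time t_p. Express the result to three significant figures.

t_p ≈ 0.343 s

Comparing the denominator to s² + 2ζω_n s + ω_n²: ω_n = √117 = 10.8 rad/s, and 2ζω_n = 11.5 so ζ = 11.5/(2·10.8) = 0.532.
ω_d = 10.8·√(1 − 0.532²) = 9.16 rad/s. Then t_p = π/ω_d = 0.343 s.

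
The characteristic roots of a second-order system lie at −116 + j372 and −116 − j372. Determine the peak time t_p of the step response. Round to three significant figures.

t_p ≈ 0.00845 s

t_p = π/ω_d with ω_d = 372 (the imaginary part), so t_p = 0.00845 s.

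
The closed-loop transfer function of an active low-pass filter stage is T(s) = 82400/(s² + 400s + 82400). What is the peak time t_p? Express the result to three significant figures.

Matching coefficients with s² + 2ζω_n s + ω_n² gives ω_n² = 82400 ⇒ ω_n = 287 rad/s, and ζ = 400/(2ω_n) = 0.697.
ω_d = 287·√(1 − 0.697²) = 206 rad/s. Then t_p = π/ω_d = 0.0153 s.

t_p ≈ 0.0153 s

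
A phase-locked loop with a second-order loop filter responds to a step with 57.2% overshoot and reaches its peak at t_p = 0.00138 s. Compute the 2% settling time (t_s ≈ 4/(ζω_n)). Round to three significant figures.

t_s ≈ 0.00988 s

ζ from %OS: ζ = |ln 0.572|/√(π²+ln²0.572) = 0.175.
From t_p = π/ω_d, ω_d = π/0.00138 = 2280 rad/s, so ω_n = ω_d/√(1−ζ²) = 2310 rad/s.
t_s ≈ 4/(ζω_n) = 4/(0.175·2310) = 0.00988 s.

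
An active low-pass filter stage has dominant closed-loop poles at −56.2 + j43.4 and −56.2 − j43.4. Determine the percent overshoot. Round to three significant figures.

With σ = 56.2, ω_d = 43.4: ω_n = √(σ²+ω_d²) = 71.0 rad/s, ζ = σ/ω_n = 0.791.
%OS = 100 e^{−πζ/√(1−ζ²)} with ζ = 0.791 gives 1.71%.

%OS ≈ 1.71%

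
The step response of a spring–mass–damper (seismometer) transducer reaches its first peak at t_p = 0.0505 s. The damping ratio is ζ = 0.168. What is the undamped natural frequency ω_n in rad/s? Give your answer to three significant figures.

ω_n ≈ 63.1 rad/s

Peak time t_p = π/ω_d, so ω_d = π/t_p = π/0.0505 = 62.2 rad/s.
ω_n = ω_d/√(1−ζ²) = 62.2/√0.972 = 63.1 rad/s.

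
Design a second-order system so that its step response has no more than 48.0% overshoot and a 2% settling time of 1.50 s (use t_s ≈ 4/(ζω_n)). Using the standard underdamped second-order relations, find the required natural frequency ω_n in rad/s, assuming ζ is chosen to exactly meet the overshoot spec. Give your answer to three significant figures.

ω_n ≈ 11.7 rad/s

Inverting the overshoot relation: ζ = |ln 0.480|/√(π² + ln²0.480) = 0.228.
From t_s ≈ 4/(ζω_n): ω_n = 4/(ζ·t_s) = 4/(0.228·1.50) = 11.7 rad/s.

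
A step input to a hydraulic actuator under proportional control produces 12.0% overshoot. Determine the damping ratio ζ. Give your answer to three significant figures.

ζ = −ln(OS)/√(π² + (ln OS)²). With OS = 0.120, ln OS = −2.120 and ζ = 2.120/3.790 = 0.559.

ζ ≈ 0.559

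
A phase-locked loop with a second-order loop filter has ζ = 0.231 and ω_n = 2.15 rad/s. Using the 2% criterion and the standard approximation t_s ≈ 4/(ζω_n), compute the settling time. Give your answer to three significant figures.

t_s ≈ 4/(ζω_n) = 4/(0.231 × 2.15) = 8.05 s.

t_s ≈ 8.05 s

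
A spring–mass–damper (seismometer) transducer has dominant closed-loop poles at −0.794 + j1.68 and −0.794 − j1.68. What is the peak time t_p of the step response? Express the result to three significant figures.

t_p ≈ 1.87 s

t_p = π/ω_d with ω_d = 1.68 (the imaginary part), so t_p = 1.87 s.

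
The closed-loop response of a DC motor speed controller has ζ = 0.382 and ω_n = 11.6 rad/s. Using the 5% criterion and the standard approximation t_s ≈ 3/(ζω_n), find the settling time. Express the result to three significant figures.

t_s ≈ 3/(ζω_n) = 3/(0.382 × 11.6) = 0.677 s.

t_s ≈ 0.677 s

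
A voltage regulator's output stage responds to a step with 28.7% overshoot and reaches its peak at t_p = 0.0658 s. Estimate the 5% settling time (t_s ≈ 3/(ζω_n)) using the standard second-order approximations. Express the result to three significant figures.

t_s ≈ 0.158 s

The overshoot fixes ζ = −ln(OS)/√(π²+ln²(OS)) = 0.369.
t_p = π/ω_d ⇒ ω_d = 47.7 rad/s; then ω_n = ω_d/√(1−ζ²) = 51.4 rad/s.
t_s ≈ 3/(ζω_n) = 3/(0.369·51.4) = 0.158 s.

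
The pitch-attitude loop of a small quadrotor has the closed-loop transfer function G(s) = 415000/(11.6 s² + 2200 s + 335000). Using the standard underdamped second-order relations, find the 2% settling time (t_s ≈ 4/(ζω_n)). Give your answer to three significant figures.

t_s ≈ 0.0422 s

Dividing through by 11.6: denominator becomes s² + 189.7 s + 28880.
So ω_n = √28880 = 170 rad/s and ζ = 189.7/(2·170) = 0.558.
t_s ≈ 4/(ζω_n) = 0.0422 s.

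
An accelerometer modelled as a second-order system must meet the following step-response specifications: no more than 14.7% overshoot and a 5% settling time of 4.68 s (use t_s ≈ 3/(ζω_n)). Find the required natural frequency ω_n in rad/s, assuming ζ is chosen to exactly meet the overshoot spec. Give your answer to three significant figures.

ω_n ≈ 1.23 rad/s

Inverting the overshoot relation: ζ = |ln 0.147|/√(π² + ln²0.147) = 0.521.
From t_s ≈ 3/(ζω_n): ω_n = 3/(ζ·t_s) = 3/(0.521·4.68) = 1.23 rad/s.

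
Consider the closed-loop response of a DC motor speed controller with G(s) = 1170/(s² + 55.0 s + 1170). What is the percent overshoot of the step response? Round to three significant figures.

Matching coefficients with s² + 2ζω_n s + ω_n² gives ω_n² = 1170 ⇒ ω_n = 34.2 rad/s, and ζ = 55.0/(2ω_n) = 0.804.
%OS = 100 e^{−πζ/√(1−ζ²)} with ζ = 0.804 gives 1.43%.

%OS ≈ 1.43%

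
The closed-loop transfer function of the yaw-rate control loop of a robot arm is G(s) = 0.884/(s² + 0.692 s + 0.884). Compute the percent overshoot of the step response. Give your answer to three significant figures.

%OS ≈ 28.8%

ω_n = √0.884 = 0.940 rad/s; ζ = 0.692/(2·0.940) = 0.368.
%OS = 100·exp(−πζ/√(1−ζ²)) = 28.8%.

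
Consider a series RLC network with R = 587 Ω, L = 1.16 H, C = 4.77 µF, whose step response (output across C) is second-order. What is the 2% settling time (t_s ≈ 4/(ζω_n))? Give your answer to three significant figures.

t_s ≈ 0.0158 s

For a series RLC circuit (capacitor voltage as output), ω_n = 1/√(LC) = 1/√(1.16 H · 4.77 µF) = 425 rad/s.
ζ = (R/2)·√(C/L) = (587/2)·√(4.77 µF/1.16 H) = 0.595.
t_s ≈ 4/(ζω_n) = 0.0158 s.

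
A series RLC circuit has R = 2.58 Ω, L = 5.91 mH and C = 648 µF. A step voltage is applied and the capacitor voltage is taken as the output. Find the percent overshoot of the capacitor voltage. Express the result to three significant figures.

For a series RLC circuit (capacitor voltage as output), ω_n = 1/√(LC) = 1/√(5.91 mH · 648 µF) = 511 rad/s.
ζ = (R/2)·√(C/L) = (2.58/2)·√(648 µF/5.91 mH) = 0.427.
%OS = 100·exp(−πζ/√(1−ζ²)) = 22.7%.

%OS ≈ 22.7%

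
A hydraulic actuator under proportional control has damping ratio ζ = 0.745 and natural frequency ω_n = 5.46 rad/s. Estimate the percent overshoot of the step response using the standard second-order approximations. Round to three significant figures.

For an underdamped second-order system, %OS = 100·exp(−πζ/√(1−ζ²)).
πζ/√(1−ζ²) = π·0.745/√(1−0.555) = 3.509, so %OS = 100·e^(−3.509) = 2.99%.

%OS ≈ 2.99%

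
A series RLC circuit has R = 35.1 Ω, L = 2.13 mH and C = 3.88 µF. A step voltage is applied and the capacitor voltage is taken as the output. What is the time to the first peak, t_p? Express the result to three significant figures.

For a series RLC circuit (capacitor voltage as output), ω_n = 1/√(LC) = 1/√(2.13 mH · 3.88 µF) = 11000 rad/s.
ζ = (R/2)·√(C/L) = (35.1/2)·√(3.88 µF/2.13 mH) = 0.749.
The damped frequency ω_d = ω_n√(1−ζ²) = 7290 rad/s. t_p = π/ω_d = 0.000431 s.

t_p ≈ 0.000431 s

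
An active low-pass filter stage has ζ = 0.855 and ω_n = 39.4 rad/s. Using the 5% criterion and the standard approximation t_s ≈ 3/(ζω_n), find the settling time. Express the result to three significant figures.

t_s ≈ 3/(ζω_n) = 3/(0.855 × 39.4) = 0.0891 s.

t_s ≈ 0.0891 s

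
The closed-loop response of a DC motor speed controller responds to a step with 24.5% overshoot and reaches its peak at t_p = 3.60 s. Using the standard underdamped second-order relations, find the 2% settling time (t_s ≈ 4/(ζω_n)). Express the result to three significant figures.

t_s ≈ 10.2 s

The overshoot fixes ζ = −ln(OS)/√(π²+ln²(OS)) = 0.409.
From t_p = π/ω_d, ω_d = π/3.60 = 0.873 rad/s, so ω_n = ω_d/√(1−ζ²) = 0.956 rad/s.
t_s ≈ 4/(ζω_n) = 4/(0.409·0.956) = 10.2 s.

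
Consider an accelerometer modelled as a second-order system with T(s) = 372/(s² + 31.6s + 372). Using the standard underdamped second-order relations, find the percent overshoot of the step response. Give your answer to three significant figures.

%OS ≈ 1.13%

Comparing the denominator to s² + 2ζω_n s + ω_n²: ω_n = √372 = 19.3 rad/s, and 2ζω_n = 31.6 so ζ = 31.6/(2·19.3) = 0.819.
Overshoot: exp(−π·0.819/√(1−0.819²)) = 0.0113, i.e. 1.13%.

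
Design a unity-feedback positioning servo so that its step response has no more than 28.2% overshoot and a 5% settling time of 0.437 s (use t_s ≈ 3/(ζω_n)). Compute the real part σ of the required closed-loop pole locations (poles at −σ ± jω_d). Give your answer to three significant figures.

σ ≈ 6.86

The settling-time spec alone fixes σ = ζω_n = 3/t_s = 3/0.437 = 6.86.
(Overshoot then fixes ζ = 0.374 and hence ω_d = σ·√(1−ζ²)/ζ = 17.0 rad/s.)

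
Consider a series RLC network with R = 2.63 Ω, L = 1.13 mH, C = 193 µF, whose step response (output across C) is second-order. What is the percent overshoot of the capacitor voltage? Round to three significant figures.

For a series RLC circuit (capacitor voltage as output), ω_n = 1/√(LC) = 1/√(1.13 mH · 193 µF) = 2140 rad/s.
ζ = (R/2)·√(C/L) = (2.63/2)·√(193 µF/1.13 mH) = 0.543.
%OS = 100·exp(−πζ/√(1−ζ²)) = 13.1%.

%OS ≈ 13.1%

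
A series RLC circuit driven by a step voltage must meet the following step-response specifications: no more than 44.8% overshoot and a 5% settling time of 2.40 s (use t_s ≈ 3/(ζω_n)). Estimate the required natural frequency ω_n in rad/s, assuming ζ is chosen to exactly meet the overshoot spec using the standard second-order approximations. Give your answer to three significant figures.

ω_n ≈ 5.05 rad/s

Inverting the overshoot relation: ζ = |ln 0.448|/√(π² + ln²0.448) = 0.248.
Then ω_n = 3/(ζ t_s) = 3/(0.248 × 2.40) = 5.05 rad/s.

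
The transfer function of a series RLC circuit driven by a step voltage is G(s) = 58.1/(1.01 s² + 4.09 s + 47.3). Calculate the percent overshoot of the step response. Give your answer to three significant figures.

%OS ≈ 37.8%

Dividing through by 1.01: denominator becomes s² + 4.050 s + 46.83.
So ω_n = √46.83 = 6.84 rad/s and ζ = 4.050/(2·6.84) = 0.296.
Overshoot: exp(−π·0.296/√(1−0.296²)) = 0.378, i.e. 37.8%.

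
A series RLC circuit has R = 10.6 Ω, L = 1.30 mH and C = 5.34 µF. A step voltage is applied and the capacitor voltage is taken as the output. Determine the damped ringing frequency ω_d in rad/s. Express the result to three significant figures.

ω_d ≈ 11300 rad/s

For a series RLC circuit (capacitor voltage as output), ω_n = 1/√(LC) = 1/√(1.30 mH · 5.34 µF) = 12000 rad/s.
ζ = (R/2)·√(C/L) = (10.6/2)·√(5.34 µF/1.30 mH) = 0.340.
ω_d = 12000·√(1 − 0.340²) = 11300 rad/s.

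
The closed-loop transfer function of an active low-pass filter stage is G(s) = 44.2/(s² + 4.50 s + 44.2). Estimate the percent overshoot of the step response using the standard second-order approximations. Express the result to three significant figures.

%OS ≈ 32.3%

ω_n = √44.2 = 6.65 rad/s; ζ = 4.50/(2·6.65) = 0.338.
%OS = 100·exp(−πζ/√(1−ζ²)) = 32.3%.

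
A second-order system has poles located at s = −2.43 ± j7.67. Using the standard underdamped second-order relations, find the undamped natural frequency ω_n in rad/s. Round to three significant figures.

ω_n ≈ 8.05 rad/s

|pole| = ω_n = √(2.43² + 7.67²) = 8.05 rad/s; ζ = cos θ = σ/ω_n = 0.302.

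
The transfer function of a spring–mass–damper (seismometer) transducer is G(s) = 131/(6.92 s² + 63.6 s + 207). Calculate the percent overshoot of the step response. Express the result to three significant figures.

%OS ≈ 0.769%

Dividing through by 6.92: denominator becomes s² + 9.191 s + 29.91.
So ω_n = √29.91 = 5.47 rad/s and ζ = 9.191/(2·5.47) = 0.840.
%OS = 100 e^{−πζ/√(1−ζ²)} with ζ = 0.840 gives 0.769%.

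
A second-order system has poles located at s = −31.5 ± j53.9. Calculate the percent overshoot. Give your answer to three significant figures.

%OS ≈ 15.9%

With σ = 31.5, ω_d = 53.9: ω_n = √(σ²+ω_d²) = 62.4 rad/s, ζ = σ/ω_n = 0.505.
Overshoot: exp(−π·0.505/√(1−0.505²)) = 0.159, i.e. 15.9%.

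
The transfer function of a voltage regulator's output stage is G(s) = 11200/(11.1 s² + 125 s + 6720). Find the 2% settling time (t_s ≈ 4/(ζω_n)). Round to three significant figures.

Dividing through by 11.1: denominator becomes s² + 11.26 s + 605.4.
So ω_n = √605.4 = 24.6 rad/s and ζ = 11.26/(2·24.6) = 0.229.
t_s ≈ 4/(ζω_n) = 0.710 s.

t_s ≈ 0.710 s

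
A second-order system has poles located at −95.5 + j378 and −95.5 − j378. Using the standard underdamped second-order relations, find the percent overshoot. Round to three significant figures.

|pole| = ω_n = √(95.5² + 378²) = 390 rad/s; ζ = cos θ = σ/ω_n = 0.245.
Overshoot: exp(−π·0.245/√(1−0.245²)) = 0.452, i.e. 45.2%.

%OS ≈ 45.2%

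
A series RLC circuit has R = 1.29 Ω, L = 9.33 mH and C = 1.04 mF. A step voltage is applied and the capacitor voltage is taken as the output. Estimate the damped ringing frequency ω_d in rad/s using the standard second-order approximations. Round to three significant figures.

ω_d ≈ 313 rad/s

For a series RLC circuit (capacitor voltage as output), ω_n = 1/√(LC) = 1/√(9.33 mH · 1.04 mF) = 321 rad/s.
ζ = (R/2)·√(C/L) = (1.29/2)·√(1.04 mF/9.33 mH) = 0.215.
The damped frequency ω_d = ω_n√(1−ζ²) = 313 rad/s.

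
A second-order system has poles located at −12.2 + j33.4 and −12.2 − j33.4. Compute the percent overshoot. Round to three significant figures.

%OS ≈ 31.7%

The poles are at −σ ± jω_d with σ = 12.2 and ω_d = 33.4, so ω_n = √(σ²+ω_d²) = 35.6 rad/s and ζ = σ/ω_n = 0.343.
Overshoot: exp(−π·0.343/√(1−0.343²)) = 0.317, i.e. 31.7%.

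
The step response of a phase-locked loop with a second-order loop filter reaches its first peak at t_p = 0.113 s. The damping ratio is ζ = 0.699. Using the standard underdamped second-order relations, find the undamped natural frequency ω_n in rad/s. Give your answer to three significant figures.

ω_n ≈ 38.9 rad/s

Peak time t_p = π/ω_d, so ω_d = π/t_p = π/0.113 = 27.8 rad/s.
ω_n = ω_d/√(1−ζ²) = 27.8/√0.511 = 38.9 rad/s.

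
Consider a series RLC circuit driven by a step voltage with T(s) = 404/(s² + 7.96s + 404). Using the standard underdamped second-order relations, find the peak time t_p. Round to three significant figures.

ω_n = √404 = 20.1 rad/s; ζ = 7.96/(2·20.1) = 0.198.
ω_d = ω_n√(1−ζ²) = 19.7 rad/s. Then t_p = π/ω_d = 0.159 s.

t_p ≈ 0.159 s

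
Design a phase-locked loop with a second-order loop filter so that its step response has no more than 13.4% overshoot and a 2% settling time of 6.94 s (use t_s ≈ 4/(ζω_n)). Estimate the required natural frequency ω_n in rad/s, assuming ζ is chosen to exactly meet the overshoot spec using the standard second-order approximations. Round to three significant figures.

ω_n ≈ 1.07 rad/s

From %OS = 100·exp(−πζ/√(1−ζ²)), invert to get ζ = −ln(OS)/√(π² + ln²(OS)) with OS = 0.134.
−ln 0.134 = 2.010, so ζ = 2.010/√(π² + 4.040) = 0.539.
From t_s ≈ 4/(ζω_n): ω_n = 4/(ζ·t_s) = 4/(0.539·6.94) = 1.07 rad/s.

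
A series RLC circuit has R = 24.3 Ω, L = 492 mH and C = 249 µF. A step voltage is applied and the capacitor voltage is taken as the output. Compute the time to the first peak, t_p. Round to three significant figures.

For a series RLC circuit (capacitor voltage as output), ω_n = 1/√(LC) = 1/√(492 mH · 249 µF) = 90.3 rad/s.
ζ = (R/2)·√(C/L) = (24.3/2)·√(249 µF/492 mH) = 0.273.
ω_d = 90.3·√(1 − 0.273²) = 86.9 rad/s. t_p = π/ω_d = 0.0361 s.

t_p ≈ 0.0361 s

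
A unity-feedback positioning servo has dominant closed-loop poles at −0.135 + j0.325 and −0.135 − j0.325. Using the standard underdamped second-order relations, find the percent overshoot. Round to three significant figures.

With σ = 0.135, ω_d = 0.325: ω_n = √(σ²+ω_d²) = 0.352 rad/s, ζ = σ/ω_n = 0.384.
%OS = 100 e^{−πζ/√(1−ζ²)} with ζ = 0.384 gives 27.1%.

%OS ≈ 27.1%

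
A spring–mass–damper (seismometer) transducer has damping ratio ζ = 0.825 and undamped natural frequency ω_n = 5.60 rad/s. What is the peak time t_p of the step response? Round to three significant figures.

The damped frequency is ω_d = ω_n√(1−ζ²) = 5.60·√(1−0.681) = 3.16 rad/s.
Peak time t_p = π/ω_d = π/3.16 = 0.993 s.

t_p ≈ 0.993 s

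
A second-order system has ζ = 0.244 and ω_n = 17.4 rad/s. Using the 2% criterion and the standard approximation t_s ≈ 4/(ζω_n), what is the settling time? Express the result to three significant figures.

t_s ≈ 0.942 s

t_s ≈ 4/(ζω_n) = 4/(0.244 × 17.4) = 0.942 s.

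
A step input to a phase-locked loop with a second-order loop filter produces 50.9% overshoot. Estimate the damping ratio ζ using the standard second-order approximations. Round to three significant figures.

ζ ≈ 0.210

ζ = −ln(OS)/√(π² + (ln OS)²). With OS = 0.509, ln OS = −0.6753 and ζ = 0.6753/3.213 = 0.210.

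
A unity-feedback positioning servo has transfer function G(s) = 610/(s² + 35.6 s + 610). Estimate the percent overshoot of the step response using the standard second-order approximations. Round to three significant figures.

%OS ≈ 3.82%

ω_n = √610 = 24.7 rad/s; ζ = 35.6/(2·24.7) = 0.721.
Overshoot: exp(−π·0.721/√(1−0.721²)) = 0.0382, i.e. 3.82%.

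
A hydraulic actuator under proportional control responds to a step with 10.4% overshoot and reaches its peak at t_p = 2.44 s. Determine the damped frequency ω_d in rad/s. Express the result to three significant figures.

ω_d ≈ 1.29 rad/s

t_p = π/ω_d, so ω_d = π/2.44 = 1.29 rad/s.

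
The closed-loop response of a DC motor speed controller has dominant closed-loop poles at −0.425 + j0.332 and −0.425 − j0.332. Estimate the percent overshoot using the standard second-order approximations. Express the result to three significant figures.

%OS ≈ 1.79%

|pole| = ω_n = √(0.425² + 0.332²) = 0.539 rad/s; ζ = cos θ = σ/ω_n = 0.788.
Overshoot: exp(−π·0.788/√(1−0.788²)) = 0.0179, i.e. 1.79%.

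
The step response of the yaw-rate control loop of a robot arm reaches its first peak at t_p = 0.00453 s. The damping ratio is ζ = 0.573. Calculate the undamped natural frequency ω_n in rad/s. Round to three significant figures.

Peak time t_p = π/ω_d, so ω_d = π/t_p = π/0.00453 = 694 rad/s.
ω_n = ω_d/√(1−ζ²) = 694/√0.672 = 846 rad/s.

ω_n ≈ 846 rad/s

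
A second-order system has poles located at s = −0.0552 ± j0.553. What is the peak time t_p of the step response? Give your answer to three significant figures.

t_p = π/ω_d with ω_d = 0.553 (the imaginary part), so t_p = 5.68 s.

t_p ≈ 5.68 s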